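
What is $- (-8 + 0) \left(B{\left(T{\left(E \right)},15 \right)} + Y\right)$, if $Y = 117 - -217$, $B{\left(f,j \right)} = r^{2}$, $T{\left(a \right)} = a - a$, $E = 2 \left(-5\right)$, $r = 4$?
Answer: $2800$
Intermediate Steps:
$E = -10$
$T{\left(a \right)} = 0$
$B{\left(f,j \right)} = 16$ ($B{\left(f,j \right)} = 4^{2} = 16$)
$Y = 334$ ($Y = 117 + 217 = 334$)
$- (-8 + 0) \left(B{\left(T{\left(E \right)},15 \right)} + Y\right) = - (-8 + 0) \left(16 + 334\right) = \left(-1\right) \left(-8\right) 350 = 8 \cdot 350 = 2800$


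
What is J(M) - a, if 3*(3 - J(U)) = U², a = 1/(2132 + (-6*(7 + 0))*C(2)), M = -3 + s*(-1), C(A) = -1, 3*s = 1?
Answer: -41333/58698 ≈ -0.70416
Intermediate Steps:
s = ⅓ (s = (⅓)*1 = ⅓ ≈ 0.33333)
M = -10/3 (M = -3 + (⅓)*(-1) = -3 - ⅓ = -10/3 ≈ -3.3333)
a = 1/2174 (a = 1/(2132 - 6*(7 + 0)*(-1)) = 1/(2132 - 6*7*(-1)) = 1/(2132 - 42*(-1)) = 1/(2132 + 42) = 1/2174 ≈ 0.00045998)
J(U) = 3 - U²/3
J(M) - a = (3 - (-10/3)²/3) - 1*1/2174 = (3 - ⅓*100/9) - 1/2174 = (3 - 100/27) - 1/2174 = -19/27 - 1/2174 = -41333/58698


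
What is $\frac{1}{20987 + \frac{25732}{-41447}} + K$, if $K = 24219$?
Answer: $\frac{3009461446790}{124260351} \approx 24219.0$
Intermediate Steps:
$\frac{1}{20987 + \frac{25732}{-41447}} + K = \frac{1}{20987 + \frac{25732}{-41447}} + 24219 = \frac{1}{20987 + 25732 \left(- \frac{1}{41447}\right)} + 24219 = \frac{1}{20987 - \frac{3676}{5921}} + 24219 = \frac{1}{\frac{124260351}{5921}} + 24219 = \frac{5921}{124260351} + 24219 = \frac{3009461446790}{124260351}$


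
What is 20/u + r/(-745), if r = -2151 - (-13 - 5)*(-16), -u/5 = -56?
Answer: 34891/10430 ≈ 3.3453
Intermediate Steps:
u = 280 (u = -5*(-56) = 280)
r = -2439 (r = -2151 - (-18)*(-16) = -2151 - 1*288 = -2151 - 288 = -2439)
20/u + r/(-745) = 20/280 - 2439/(-745) = 20*(1/280) - 2439*(-1/745) = 1/14 + 2439/745 = 34891/10430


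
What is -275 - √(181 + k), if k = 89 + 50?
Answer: -275 - 8*√5 ≈ -292.89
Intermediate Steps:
k = 139
-275 - √(181 + k) = -275 - √(181 + 139) = -275 - √320 = -275 - 8*√5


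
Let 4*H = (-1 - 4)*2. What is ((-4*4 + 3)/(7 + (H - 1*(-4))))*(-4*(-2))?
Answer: -208/17 ≈ -12.235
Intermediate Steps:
H = -5/2 (H = ((-1 - 4)*2)/4 = (-5*2)/4 = (¼)*(-10) = -5/2 ≈ -2.5000)
((-4*4 + 3)/(7 + (H - 1*(-4))))*(-4*(-2)) = ((-4*4 + 3)/(7 + (-5/2 - 1*(-4))))*(-4*(-2)) = ((-16 + 3)/(7 + (-5/2 + 4)))*8 = (-13/(7 + 3/2))*8 = (-13/(17/2))*8 = ((2/17)*(-13))*8 = -26/17*8 = -208/17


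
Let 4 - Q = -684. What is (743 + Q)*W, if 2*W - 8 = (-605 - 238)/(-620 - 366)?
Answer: 12494061/1972 ≈ 6335.7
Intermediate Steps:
Q = 688 (Q = 4 - 1*(-684) = 4 + 684 = 688)
W = 8731/1972 (W = 4 + ((-605 - 238)/(-620 - 366))/2 = 4 + (-843/(-986))/2 = 4 + (-843*(-1/986))/2 = 4 + (½)*(843/986) = 4 + 843/1972 = 8731/1972 ≈ 4.4275)
(743 + Q)*W = (743 + 688)*(8731/1972) = 1431*(8731/1972) = 12494061/1972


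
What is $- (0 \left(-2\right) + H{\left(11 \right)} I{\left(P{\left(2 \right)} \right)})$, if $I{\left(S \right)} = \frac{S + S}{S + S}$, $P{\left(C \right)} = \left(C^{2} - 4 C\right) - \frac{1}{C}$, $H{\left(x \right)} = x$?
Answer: $-11$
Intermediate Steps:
$P{\left(C \right)} = C^{2} - \frac{1}{C} - 4 C$
$I{\left(S \right)} = 1$ ($I{\left(S \right)} = \frac{2 S}{2 S} = 2 S \frac{1}{2 S} = 1$)
$- (0 \left(-2\right) + H{\left(11 \right)} I{\left(P{\left(2 \right)} \right)}) = - (0 \left(-2\right) + 11 \cdot 1) = - (0 + 11) = \left(-1\right) 11 = -11$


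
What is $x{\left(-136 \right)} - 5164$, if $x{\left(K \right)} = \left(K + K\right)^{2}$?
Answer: $68820$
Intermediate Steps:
$x{\left(K \right)} = 4 K^{2}$ ($x{\left(K \right)} = \left(2 K\right)^{2} = 4 K^{2}$)
$x{\left(-136 \right)} - 5164 = 4 \left(-136\right)^{2} - 5164 = 4 \cdot 18496 - 5164 = 73984 - 5164 = 68820$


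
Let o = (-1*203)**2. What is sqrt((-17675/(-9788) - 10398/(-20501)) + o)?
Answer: sqrt(414853226851088469977)/100331894 ≈ 203.01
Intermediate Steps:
o = 41209 (o = (-203)**2 = 41209)
sqrt((-17675/(-9788) - 10398/(-20501)) + o) = sqrt((-17675/(-9788) - 10398/(-20501)) + 41209) = sqrt((-17675*(-1/9788) - 10398*(-1/20501)) + 41209) = sqrt((17675/9788 + 10398/20501) + 41209) = sqrt(464130799/200663788 + 41209) = sqrt(8269618170491/200663788) = sqrt(414853226851088469977)/100331894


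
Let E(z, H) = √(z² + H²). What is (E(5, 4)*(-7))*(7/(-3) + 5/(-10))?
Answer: 119*√41/6 ≈ 127.00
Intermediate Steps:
E(z, H) = √(H² + z²)
(E(5, 4)*(-7))*(7/(-3) + 5/(-10)) = (√(4² + 5²)*(-7))*(7/(-3) + 5/(-10)) = (√(16 + 25)*(-7))*(7*(-⅓) + 5*(-⅒)) = (√41*(-7))*(-7/3 - ½) = -7*√41*(-17/6) = 119*√41/6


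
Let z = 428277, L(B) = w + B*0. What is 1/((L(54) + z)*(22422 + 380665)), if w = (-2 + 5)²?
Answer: 1/172636518882 ≈ 5.7925e-12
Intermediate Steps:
w = 9 (w = 3² = 9)
L(B) = 9 (L(B) = 9 + B*0 = 9 + 0 = 9)
1/((L(54) + z)*(22422 + 380665)) = 1/((9 + 428277)*(22422 + 380665)) = 1/(428286*403087) = 1/172636518882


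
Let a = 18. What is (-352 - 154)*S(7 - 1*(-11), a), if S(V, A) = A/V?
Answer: -506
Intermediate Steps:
(-352 - 154)*S(7 - 1*(-11), a) = (-352 - 154)*(18/(7 - 1*(-11))) = -9108/(7 + 11) = -9108/18 = -506*1 = -506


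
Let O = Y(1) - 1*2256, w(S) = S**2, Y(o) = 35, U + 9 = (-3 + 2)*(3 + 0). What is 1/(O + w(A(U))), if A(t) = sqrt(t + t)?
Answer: -1/2245 ≈ -0.00044543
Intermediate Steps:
U = -12 (U = -9 + (-3 + 2)*(3 + 0) = -9 - 1*3 = -9 - 3 = -12)
A(t) = sqrt(2)*sqrt(t) (A(t) = sqrt(2*t) = sqrt(2)*sqrt(t))
O = -2221 (O = 35 - 1*2256 = 35 - 2256 = -2221)
1/(O + w(A(U))) = 1/(-2221 + (sqrt(2)*sqrt(-12))**2) = 1/(-2221 + (sqrt(2)*(2*I*sqrt(3)))**2) = 1/(-2221 + (2*I*sqrt(6))**2) = 1/(-2221 - 24) = 1/(-2245) = -1/2245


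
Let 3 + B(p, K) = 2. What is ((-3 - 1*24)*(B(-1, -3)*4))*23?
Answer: 2484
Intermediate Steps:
B(p, K) = -1 (B(p, K) = -3 + 2 = -1)
((-3 - 1*24)*(B(-1, -3)*4))*23 = ((-3 - 1*24)*(-1*4))*23 = ((-3 - 24)*(-4))*23 = -27*(-4)*23 = 108*23 = 2484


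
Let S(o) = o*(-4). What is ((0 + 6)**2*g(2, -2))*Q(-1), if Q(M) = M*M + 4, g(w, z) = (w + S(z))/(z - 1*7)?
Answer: -200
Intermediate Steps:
S(o) = -4*o
g(w, z) = (w - 4*z)/(-7 + z) (g(w, z) = (w - 4*z)/(z - 1*7) = (w - 4*z)/(z - 7) = (w - 4*z)/(-7 + z))
Q(M) = 4 + M**2 (Q(M) = M**2 + 4 = 4 + M**2)
((0 + 6)**2*g(2, -2))*Q(-1) = ((0 + 6)**2*((2 - 4*(-2))/(-7 - 2)))*(4 + (-1)**2) = (6**2*((2 + 8)/(-9)))*(4 + 1) = (36*(-1/9*10))*5 = (36*(-10/9))*5 = -40*5 = -200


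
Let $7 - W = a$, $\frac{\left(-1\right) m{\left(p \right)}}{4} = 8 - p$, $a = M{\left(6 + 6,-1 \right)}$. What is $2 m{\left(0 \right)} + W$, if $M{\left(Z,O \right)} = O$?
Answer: $-56$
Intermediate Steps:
$a = -1$
$m{\left(p \right)} = -32 + 4 p$ ($m{\left(p \right)} = - 4 \left(8 - p\right) = -32 + 4 p$)
$W = 8$ ($W = 7 - -1 = 7 + 1 = 8$)
$2 m{\left(0 \right)} + W = 2 \left(-32 + 4 \cdot 0\right) + 8 = 2 \left(-32 + 0\right) + 8 = 2 \left(-32\right) + 8 = -64 + 8 = -56$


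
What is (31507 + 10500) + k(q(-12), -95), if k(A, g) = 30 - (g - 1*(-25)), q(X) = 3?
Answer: 42107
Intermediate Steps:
k(A, g) = 5 - g (k(A, g) = 30 - (g + 25) = 30 - (25 + g) = 30 + (-25 - g) = 5 - g)
(31507 + 10500) + k(q(-12), -95) = (31507 + 10500) + (5 - 1*(-95)) = 42007 + (5 + 95) = 42007 + 100 = 42107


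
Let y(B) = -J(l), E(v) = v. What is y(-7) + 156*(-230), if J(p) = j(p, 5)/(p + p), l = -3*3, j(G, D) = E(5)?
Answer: -645835/18 ≈ -35880.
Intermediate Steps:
j(G, D) = 5
l = -9
J(p) = 5/(2*p) (J(p) = 5/(p + p) = 5/(2*p))
y(B) = 5/18 (y(B) = -5/(2*(-9)) = -5*(-1)/(2*9) = -1*(-5/18) = 5/18)
y(-7) + 156*(-230) = 5/18 + 156*(-230) = 5/18 - 35880 = -645835/18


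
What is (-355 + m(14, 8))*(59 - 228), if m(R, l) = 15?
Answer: 57460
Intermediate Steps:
(-355 + m(14, 8))*(59 - 228) = (-355 + 15)*(59 - 228) = -340*(-169) = 57460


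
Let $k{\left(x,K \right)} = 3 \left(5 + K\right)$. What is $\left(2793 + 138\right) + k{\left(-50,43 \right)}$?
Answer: $3075$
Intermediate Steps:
$k{\left(x,K \right)} = 15 + 3 K$
$\left(2793 + 138\right) + k{\left(-50,43 \right)} = \left(2793 + 138\right) + \left(15 + 3 \cdot 43\right) = 2931 + \left(15 + 129\right) = 2931 + 144 = 3075$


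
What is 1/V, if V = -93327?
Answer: -1/93327 ≈ -1.0715e-5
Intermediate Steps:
1/V = 1/(-93327) = -1/93327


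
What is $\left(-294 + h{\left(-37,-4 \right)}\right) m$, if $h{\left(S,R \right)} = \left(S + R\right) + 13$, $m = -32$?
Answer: $10304$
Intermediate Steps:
$h{\left(S,R \right)} = 13 + R + S$ ($h{\left(S,R \right)} = \left(R + S\right) + 13 = 13 + R + S$)
$\left(-294 + h{\left(-37,-4 \right)}\right) m = \left(-294 - 28\right) \left(-32\right) = \left(-322\right) \left(-32\right) = 10304$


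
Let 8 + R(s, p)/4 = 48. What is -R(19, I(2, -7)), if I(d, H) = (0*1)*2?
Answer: -160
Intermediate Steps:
I(d, H) = 0 (I(d, H) = 0*2 = 0)
R(s, p) = 160 (R(s, p) = -32 + 4*48 = -32 + 192 = 160)
-R(19, I(2, -7)) = -1*160 = -160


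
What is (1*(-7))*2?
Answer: -14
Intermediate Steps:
(1*(-7))*2 = -7*2 = -14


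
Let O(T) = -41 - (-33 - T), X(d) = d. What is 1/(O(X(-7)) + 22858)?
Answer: 1/22843 ≈ 4.3777e-5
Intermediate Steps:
O(T) = -8 + T (O(T) = -41 + (33 + T) = -8 + T)
1/(O(X(-7)) + 22858) = 1/((-8 - 7) + 22858) = 1/(-15 + 22858) = 1/22843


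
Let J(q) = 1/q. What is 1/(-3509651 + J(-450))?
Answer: -450/1579342951 ≈ -2.8493e-7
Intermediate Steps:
1/(-3509651 + J(-450)) = 1/(-3509651 + 1/(-450)) = 1/(-3509651 - 1/450) = 1/(-1579342951/450) = -450/1579342951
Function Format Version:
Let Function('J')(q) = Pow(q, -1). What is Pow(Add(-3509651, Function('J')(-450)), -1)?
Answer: Rational(-450, 1579342951) ≈ -2.8493e-7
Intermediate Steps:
Pow(Add(-3509651, Function('J')(-450)), -1) = Pow(Add(-3509651, Pow(-450, -1)), -1) = Pow(Add(-3509651, Rational(-1, 450)), -1) = Pow(Rational(-1579342951, 450), -1) = Rational(-450, 1579342951)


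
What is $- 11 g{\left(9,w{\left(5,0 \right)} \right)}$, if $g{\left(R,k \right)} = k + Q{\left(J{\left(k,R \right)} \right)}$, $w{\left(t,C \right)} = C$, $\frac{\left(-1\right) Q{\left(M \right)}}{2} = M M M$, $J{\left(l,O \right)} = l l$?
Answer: $0$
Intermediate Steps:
$J{\left(l,O \right)} = l^{2}$
$Q{\left(M \right)} = - 2 M^{3}$ ($Q{\left(M \right)} = - 2 M M M = - 2 M^{2} M = - 2 M^{3}$)
$g{\left(R,k \right)} = k - 2 k^{6}$ ($g{\left(R,k \right)} = k - 2 \left(k^{2}\right)^{3} = k - 2 k^{6}$)
$- 11 g{\left(9,w{\left(5,0 \right)} \right)} = - 11 \left(0 - 2 \cdot 0^{6}\right) = - 11 \left(0 - 0\right) = - 11 \left(0 + 0\right) = \left(-11\right) 0 = 0$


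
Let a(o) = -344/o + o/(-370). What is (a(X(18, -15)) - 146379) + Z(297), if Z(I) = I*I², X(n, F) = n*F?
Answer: 130128221539/4995 ≈ 2.6052e+7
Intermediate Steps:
X(n, F) = F*n
a(o) = -344/o - o/370 (a(o) = -344/o + o*(-1/370) = -344/o - o/370)
Z(I) = I³
(a(X(18, -15)) - 146379) + Z(297) = ((-344/((-15*18)) - (-3)*18/74) - 146379) + 297³ = ((-344/(-270) - 1/370*(-270)) - 146379) + 26198073 = ((-344*(-1/270) + 27/37) - 146379) + 26198073 = ((172/135 + 27/37) - 146379) + 26198073 = (10009/4995 - 146379) + 26198073 = -731153096/4995 + 26198073 = 130128221539/4995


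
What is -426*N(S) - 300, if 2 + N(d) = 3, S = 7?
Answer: -726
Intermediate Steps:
N(d) = 1 (N(d) = -2 + 3 = 1)
-426*N(S) - 300 = -426*1 - 300 = -426 - 300 = -726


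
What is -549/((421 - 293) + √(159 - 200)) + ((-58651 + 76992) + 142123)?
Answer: 292838992/1825 + 61*I*√41/1825 ≈ 1.6046e+5 + 0.21402*I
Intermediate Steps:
-549/((421 - 293) + √(159 - 200)) + ((-58651 + 76992) + 142123) = -549/(128 + √(-41)) + (18341 + 142123) = -549/(128 + I*√41) + 160464 = 160464 - 549/(128 + I*√41)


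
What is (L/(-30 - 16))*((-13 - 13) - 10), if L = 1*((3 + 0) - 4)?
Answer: -18/23 ≈ -0.78261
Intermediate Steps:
L = -1 (L = 1*(3 - 4) = 1*(-1) = -1)
(L/(-30 - 16))*((-13 - 13) - 10) = (-1/(-30 - 16))*((-13 - 13) - 10) = (-1/(-46))*(-26 - 10) = -1*(-1/46)*(-36) = (1/46)*(-36) = -18/23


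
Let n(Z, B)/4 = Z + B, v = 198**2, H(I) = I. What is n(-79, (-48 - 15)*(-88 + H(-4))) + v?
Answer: 62072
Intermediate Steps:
v = 39204
n(Z, B) = 4*B + 4*Z (n(Z, B) = 4*(Z + B) = 4*(B + Z) = 4*B + 4*Z)
n(-79, (-48 - 15)*(-88 + H(-4))) + v = (4*((-48 - 15)*(-88 - 4)) + 4*(-79)) + 39204 = (4*(-63*(-92)) - 316) + 39204 = (4*5796 - 316) + 39204 = (23184 - 316) + 39204 = 22868 + 39204 = 62072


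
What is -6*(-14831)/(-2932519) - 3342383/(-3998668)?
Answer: 9445776182129/11726169884692 ≈ 0.80553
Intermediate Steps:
-6*(-14831)/(-2932519) - 3342383/(-3998668) = 88986*(-1/2932519) - 3342383*(-1/3998668) = -88986/2932519 + 3342383/3998668 = 9445776182129/11726169884692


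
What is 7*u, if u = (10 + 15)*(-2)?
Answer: -350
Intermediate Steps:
u = -50 (u = 25*(-2) = -50)
7*u = 7*(-50) = -350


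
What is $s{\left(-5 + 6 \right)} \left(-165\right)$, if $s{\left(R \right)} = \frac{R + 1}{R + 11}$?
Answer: $- \frac{55}{2} \approx -27.5$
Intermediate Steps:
$s{\left(R \right)} = \frac{1 + R}{11 + R}$
$s{\left(-5 + 6 \right)} \left(-165\right) = \frac{1 + \left(-5 + 6\right)}{11 + \left(-5 + 6\right)} \left(-165\right) = \frac{1 + 1}{11 + 1} \left(-165\right) = \frac{1}{12} \cdot 2 \left(-165\right) = \frac{1}{6} \left(-165\right) = - \frac{55}{2}$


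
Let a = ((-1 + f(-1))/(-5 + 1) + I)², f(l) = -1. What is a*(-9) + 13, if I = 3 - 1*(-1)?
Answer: -677/4 ≈ -169.25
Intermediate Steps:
I = 4 (I = 3 + 1 = 4)
a = 81/4 (a = ((-1 - 1)/(-5 + 1) + 4)² = (-2/(-4) + 4)² = (-2*(-¼) + 4)² = (½ + 4)² = (9/2)² = 81/4 ≈ 20.250)
a*(-9) + 13 = (81/4)*(-9) + 13 = -729/4 + 13 = -677/4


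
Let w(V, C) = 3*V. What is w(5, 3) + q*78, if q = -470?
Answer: -36645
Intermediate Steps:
w(5, 3) + q*78 = 3*5 - 470*78 = 15 - 36660 = -36645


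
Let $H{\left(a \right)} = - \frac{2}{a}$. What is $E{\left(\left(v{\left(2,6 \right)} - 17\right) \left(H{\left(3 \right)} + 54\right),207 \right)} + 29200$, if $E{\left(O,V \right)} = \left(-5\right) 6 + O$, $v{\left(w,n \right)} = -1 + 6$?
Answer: $28530$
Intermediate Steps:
$v{\left(w,n \right)} = 5$
$E{\left(O,V \right)} = -30 + O$
$E{\left(\left(v{\left(2,6 \right)} - 17\right) \left(H{\left(3 \right)} + 54\right),207 \right)} + 29200 = \left(-30 + \left(5 - 17\right) \left(- \frac{2}{3} + 54\right)\right) + 29200 = \left(-30 - 12 \left(\left(-2\right) \frac{1}{3} + 54\right)\right) + 29200 = \left(-30 - 12 \left(- \frac{2}{3} + 54\right)\right) + 29200 = \left(-30 - 640\right) + 29200 = -670 + 29200 = 28530$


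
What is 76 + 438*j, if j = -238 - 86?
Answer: -141836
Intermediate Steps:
j = -324
76 + 438*j = 76 + 438*(-324) = 76 - 141912 = -141836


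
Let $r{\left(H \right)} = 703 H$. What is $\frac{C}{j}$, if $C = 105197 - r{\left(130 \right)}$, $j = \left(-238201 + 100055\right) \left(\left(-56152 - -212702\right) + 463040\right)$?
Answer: $- \frac{13807}{85593880140} \approx -1.6131 \cdot 10^{-7}$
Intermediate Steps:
$j = -85593880140$ ($j = - 138146 \left(\left(-56152 + 212702\right) + 463040\right) = - 138146 \left(156550 + 463040\right) = \left(-138146\right) 619590 = -85593880140$)
$C = 13807$ ($C = 105197 - 703 \cdot 130 = 105197 - 91390 = 13807$)
$\frac{C}{j} = \frac{13807}{-85593880140} = 13807 \left(- \frac{1}{85593880140}\right) = - \frac{13807}{85593880140}$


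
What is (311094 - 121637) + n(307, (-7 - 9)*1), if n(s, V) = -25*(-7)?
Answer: 189632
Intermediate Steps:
n(s, V) = 175
(311094 - 121637) + n(307, (-7 - 9)*1) = (311094 - 121637) + 175 = 189457 + 175 = 189632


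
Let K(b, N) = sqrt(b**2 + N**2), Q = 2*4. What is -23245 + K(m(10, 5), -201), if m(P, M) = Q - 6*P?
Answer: -23245 + sqrt(43105) ≈ -23037.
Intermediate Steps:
Q = 8
m(P, M) = 8 - 6*P
K(b, N) = sqrt(N**2 + b**2)
-23245 + K(m(10, 5), -201) = -23245 + sqrt((-201)**2 + (8 - 6*10)**2) = -23245 + sqrt(40401 + (8 - 60)**2) = -23245 + sqrt(40401 + (-52)**2) = -23245 + sqrt(40401 + 2704) = -23245 + sqrt(43105)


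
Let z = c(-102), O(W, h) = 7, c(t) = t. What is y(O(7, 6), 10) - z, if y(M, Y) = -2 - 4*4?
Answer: 84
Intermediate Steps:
y(M, Y) = -18 (y(M, Y) = -2 - 16 = -18)
z = -102
y(O(7, 6), 10) - z = -18 - 1*(-102) = -18 + 102 = 84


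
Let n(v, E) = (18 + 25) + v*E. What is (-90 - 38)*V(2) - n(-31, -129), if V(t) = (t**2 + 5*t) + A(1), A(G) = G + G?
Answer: -6090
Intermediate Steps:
A(G) = 2*G
n(v, E) = 43 + E*v
V(t) = 2 + t**2 + 5*t (V(t) = (t**2 + 5*t) + 2*1 = (t**2 + 5*t) + 2 = 2 + t**2 + 5*t)
(-90 - 38)*V(2) - n(-31, -129) = (-90 - 38)*(2 + 2**2 + 5*2) - (43 - 129*(-31)) = -128*(2 + 4 + 10) - (43 + 3999) = -128*16 - 1*4042 = -2048 - 4042 = -6090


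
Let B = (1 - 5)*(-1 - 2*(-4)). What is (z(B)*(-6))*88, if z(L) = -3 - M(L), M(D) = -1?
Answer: 1056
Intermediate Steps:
B = -28 (B = -4*(-1 + 8) = -4*7 = -28)
z(L) = -2 (z(L) = -3 - 1*(-1) = -3 + 1 = -2)
(z(B)*(-6))*88 = -2*(-6)*88 = 12*88 = 1056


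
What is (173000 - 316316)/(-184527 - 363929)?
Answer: 35829/137114 ≈ 0.26131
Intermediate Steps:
(173000 - 316316)/(-184527 - 363929) = -143316/(-548456) = -143316*(-1/548456) = 35829/137114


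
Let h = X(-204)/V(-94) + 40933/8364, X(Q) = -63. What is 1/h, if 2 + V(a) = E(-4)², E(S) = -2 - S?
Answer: -8364/222533 ≈ -0.037585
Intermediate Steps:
V(a) = 2 (V(a) = -2 + (-2 - 1*(-4))² = -2 + (-2 + 4)² = -2 + 2² = -2 + 4 = 2)
h = -222533/8364 (h = -63/2 + 40933/8364 = -222533/8364 ≈ -26.606)
1/h = 1/(-222533/8364) = -8364/222533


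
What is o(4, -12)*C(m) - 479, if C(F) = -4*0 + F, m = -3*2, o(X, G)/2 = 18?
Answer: -695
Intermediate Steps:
o(X, G) = 36 (o(X, G) = 2*18 = 36)
m = -6
C(F) = F (C(F) = 0 + F = F)
o(4, -12)*C(m) - 479 = 36*(-6) - 479 = -216 - 479 = -695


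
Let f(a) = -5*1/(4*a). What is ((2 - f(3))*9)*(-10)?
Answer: -435/2 ≈ -217.50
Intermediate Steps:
f(a) = -5/(4*a)
((2 - f(3))*9)*(-10) = ((2 - (-5)/(4*3))*9)*(-10) = ((2 - 1*(-5/12))*9)*(-10) = ((2 + 5/12)*9)*(-10) = ((29/12)*9)*(-10) = (87/4)*(-10) = -435/2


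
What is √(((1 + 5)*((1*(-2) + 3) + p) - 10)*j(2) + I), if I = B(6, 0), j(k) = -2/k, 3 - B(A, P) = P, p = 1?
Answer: 1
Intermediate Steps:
B(A, P) = 3 - P
I = 3 (I = 3 - 1*0 = 3 + 0 = 3)
√(((1 + 5)*((1*(-2) + 3) + p) - 10)*j(2) + I) = √(((1 + 5)*((1*(-2) + 3) + 1) - 10)*(-2/2) + 3) = √((6*((-2 + 3) + 1) - 10)*(-2*½) + 3) = √((6*(1 + 1) - 10)*(-1) + 3) = √((6*2 - 10)*(-1) + 3) = √((12 - 10)*(-1) + 3) = √(2*(-1) + 3) = √(-2 + 3) = √1 = 1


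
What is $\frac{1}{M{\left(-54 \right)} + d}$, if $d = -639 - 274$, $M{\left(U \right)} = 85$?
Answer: $- \frac{1}{828} \approx -0.0012077$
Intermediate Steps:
$d = -913$
$\frac{1}{M{\left(-54 \right)} + d} = \frac{1}{85 - 913} = \frac{1}{-828} = - \frac{1}{828}$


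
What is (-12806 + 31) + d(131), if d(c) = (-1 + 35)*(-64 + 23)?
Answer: -14169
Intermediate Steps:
d(c) = -1394 (d(c) = 34*(-41) = -1394)
(-12806 + 31) + d(131) = (-12806 + 31) - 1394 = -12775 - 1394 = -14169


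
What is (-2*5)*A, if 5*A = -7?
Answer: 14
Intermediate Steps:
A = -7/5 (A = (⅕)*(-7) = -7/5 ≈ -1.4000)
(-2*5)*A = -2*5*(-7/5) = -10*(-7/5) = 14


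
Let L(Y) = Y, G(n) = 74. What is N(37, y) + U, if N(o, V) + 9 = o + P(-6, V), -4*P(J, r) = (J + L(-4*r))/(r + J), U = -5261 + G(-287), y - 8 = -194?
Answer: -660229/128 ≈ -5158.0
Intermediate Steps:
y = -186 (y = 8 - 194 = -186)
U = -5187 (U = -5261 + 74 = -5187)
P(J, r) = -(J - 4*r)/(4*(J + r)) (P(J, r) = -(J - 4*r)/(4*(r + J)) = -(J - 4*r)/(4*(J + r)))
N(o, V) = -9 + o + (3/2 + V)/(-6 + V) (N(o, V) = -9 + (o + (V - ¼*(-6))/(-6 + V)) = -9 + (o + (V + 3/2)/(-6 + V)) = -9 + (o + (3/2 + V)/(-6 + V)) = -9 + o + (3/2 + V)/(-6 + V))
N(37, y) + U = (3/2 - 186 + (-9 + 37)*(-6 - 186))/(-6 - 186) - 5187 = (3/2 - 186 + 28*(-192))/(-192) - 5187 = -(3/2 - 186 - 5376)/192 - 5187 = -1/192*(-11121/2) - 5187 = 3707/128 - 5187 = -660229/128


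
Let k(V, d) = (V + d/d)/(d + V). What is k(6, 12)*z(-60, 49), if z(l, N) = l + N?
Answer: -77/18 ≈ -4.2778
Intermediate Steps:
z(l, N) = N + l
k(V, d) = (1 + V)/(V + d) (k(V, d) = (V + 1)/(V + d) = (1 + V)/(V + d))
k(6, 12)*z(-60, 49) = ((1 + 6)/(6 + 12))*(49 - 60) = (7/18)*(-11) = -77/18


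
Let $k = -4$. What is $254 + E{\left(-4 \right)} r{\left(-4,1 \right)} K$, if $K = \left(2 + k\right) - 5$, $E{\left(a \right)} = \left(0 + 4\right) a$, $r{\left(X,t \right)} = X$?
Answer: $-194$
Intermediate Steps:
$E{\left(a \right)} = 4 a$
$K = -7$ ($K = \left(2 - 4\right) - 5 = -2 - 5 = -7$)
$254 + E{\left(-4 \right)} r{\left(-4,1 \right)} K = 254 + 4 \left(-4\right) \left(-4\right) \left(-7\right) = 254 + \left(-16\right) \left(-4\right) \left(-7\right) = 254 + 64 \left(-7\right) = 254 - 448 = -194$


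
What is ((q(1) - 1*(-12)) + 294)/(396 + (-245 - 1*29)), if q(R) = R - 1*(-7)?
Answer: 157/61 ≈ 2.5738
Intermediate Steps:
q(R) = 7 + R (q(R) = R + 7 = 7 + R)
((q(1) - 1*(-12)) + 294)/(396 + (-245 - 1*29)) = (((7 + 1) - 1*(-12)) + 294)/(396 + (-245 - 1*29)) = ((8 + 12) + 294)/(396 + (-245 - 29)) = (20 + 294)/(396 - 274) = 314/122 = 314*(1/122) = 157/61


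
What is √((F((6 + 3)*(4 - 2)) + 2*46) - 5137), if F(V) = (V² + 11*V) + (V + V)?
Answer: I*√4487 ≈ 66.985*I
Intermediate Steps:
F(V) = V² + 13*V (F(V) = (V² + 11*V) + 2*V = V² + 13*V)
√((F((6 + 3)*(4 - 2)) + 2*46) - 5137) = √((((6 + 3)*(4 - 2))*(13 + (6 + 3)*(4 - 2)) + 2*46) - 5137) = √(((9*2)*(13 + 9*2) + 92) - 5137) = √((18*(13 + 18) + 92) - 5137) = √((18*31 + 92) - 5137) = √((558 + 92) - 5137) = √(650 - 5137) = √(-4487) = I*√4487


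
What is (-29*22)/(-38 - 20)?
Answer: 11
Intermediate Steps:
(-29*22)/(-38 - 20) = -638/(-58) = -638*(-1/58) = 11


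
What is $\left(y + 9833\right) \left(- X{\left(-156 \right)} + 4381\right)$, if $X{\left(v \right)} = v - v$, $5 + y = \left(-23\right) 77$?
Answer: $35297717$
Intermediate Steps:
$y = -1776$ ($y = -5 - 1771 = -1776$)
$X{\left(v \right)} = 0$
$\left(y + 9833\right) \left(- X{\left(-156 \right)} + 4381\right) = \left(-1776 + 9833\right) \left(\left(-1\right) 0 + 4381\right) = 8057 \left(0 + 4381\right) = 8057 \cdot 4381 = 35297717$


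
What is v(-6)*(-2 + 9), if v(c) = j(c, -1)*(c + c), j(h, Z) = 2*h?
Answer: 1008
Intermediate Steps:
v(c) = 4*c² (v(c) = (2*c)*(c + c) = (2*c)*(2*c) = 4*c²)
v(-6)*(-2 + 9) = (4*(-6)²)*(-2 + 9) = (4*36)*7 = 144*7 = 1008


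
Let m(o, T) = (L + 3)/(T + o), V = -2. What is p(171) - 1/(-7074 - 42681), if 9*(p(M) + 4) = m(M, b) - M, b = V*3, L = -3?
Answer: -1144364/49755 ≈ -23.000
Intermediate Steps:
b = -6 (b = -2*3 = -6)
m(o, T) = 0 (m(o, T) = (-3 + 3)/(T + o) = 0/(T + o) = 0)
p(M) = -4 - M/9 (p(M) = -4 + (0 - M)/9 = -4 + (-M)/9 = -4 - M/9)
p(171) - 1/(-7074 - 42681) = (-4 - ⅑*171) - 1/(-7074 - 42681) = (-4 - 19) - 1/(-49755) = -23 - 1*(-1/49755) = -23 + 1/49755 = -1144364/49755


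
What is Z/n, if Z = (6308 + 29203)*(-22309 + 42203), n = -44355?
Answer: -235485278/14785 ≈ -15927.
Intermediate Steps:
Z = 706455834 (Z = 35511*19894 = 706455834)
Z/n = 706455834/(-44355) = 706455834*(-1/44355) = -235485278/14785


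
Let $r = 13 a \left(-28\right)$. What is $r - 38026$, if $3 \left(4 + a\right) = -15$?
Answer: $-34750$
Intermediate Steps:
$a = -9$ ($a = -4 + \frac{1}{3} \left(-15\right) = -4 - 5 = -9$)
$r = 3276$ ($r = 13 \left(-9\right) \left(-28\right) = \left(-117\right) \left(-28\right) = 3276$)
$r - 38026 = 3276 - 38026 = -34750$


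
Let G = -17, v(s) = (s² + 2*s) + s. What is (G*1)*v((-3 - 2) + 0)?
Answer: -170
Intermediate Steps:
v(s) = s² + 3*s
(G*1)*v((-3 - 2) + 0) = (-17*1)*(((-3 - 2) + 0)*(3 + ((-3 - 2) + 0))) = -17*(-5 + 0)*(3 + (-5 + 0)) = -(-85)*(3 - 5) = -(-85)*(-2) = -17*10 = -170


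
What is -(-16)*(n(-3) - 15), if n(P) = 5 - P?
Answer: -112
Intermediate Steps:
-(-16)*(n(-3) - 15) = -(-16)*((5 - 1*(-3)) - 15) = -(-16)*((5 + 3) - 15) = -(-16)*(8 - 15) = -(-16)*(-7) = -2*56 = -112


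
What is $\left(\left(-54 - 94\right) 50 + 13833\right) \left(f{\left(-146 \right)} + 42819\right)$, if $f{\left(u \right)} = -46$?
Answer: $275158709$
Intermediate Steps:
$\left(\left(-54 - 94\right) 50 + 13833\right) \left(f{\left(-146 \right)} + 42819\right) = \left(\left(-54 - 94\right) 50 + 13833\right) \left(-46 + 42819\right) = \left(\left(-148\right) 50 + 13833\right) 42773 = \left(-7400 + 13833\right) 42773 = 6433 \cdot 42773 = 275158709$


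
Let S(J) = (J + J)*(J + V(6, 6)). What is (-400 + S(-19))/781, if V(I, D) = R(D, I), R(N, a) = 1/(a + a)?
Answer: 1913/4686 ≈ 0.40824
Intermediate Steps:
R(N, a) = 1/(2*a)
V(I, D) = 1/(2*I)
S(J) = 2*J*(1/12 + J) (S(J) = (J + J)*(J + (1/2)/6) = (2*J)*(J + (1/2)*(1/6)) = (2*J)*(J + 1/12) = (2*J)*(1/12 + J) = 2*J*(1/12 + J))
(-400 + S(-19))/781 = (-400 + (1/6)*(-19)*(1 + 12*(-19)))/781 = (-400 + (1/6)*(-19)*(1 - 228))*(1/781) = (-400 + (1/6)*(-19)*(-227))*(1/781) = (-400 + 4313/6)*(1/781) = (1913/6)*(1/781) = 1913/4686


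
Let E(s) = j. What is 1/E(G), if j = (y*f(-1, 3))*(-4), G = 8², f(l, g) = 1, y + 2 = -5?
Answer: 1/28 ≈ 0.035714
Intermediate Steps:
y = -7 (y = -2 - 5 = -7)
G = 64
j = 28 (j = -7*1*(-4) = -7*(-4) = 28)
E(s) = 28
1/E(G) = 1/28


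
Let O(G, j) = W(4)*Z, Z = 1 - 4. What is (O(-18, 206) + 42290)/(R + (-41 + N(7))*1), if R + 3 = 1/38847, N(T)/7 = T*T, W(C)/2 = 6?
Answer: 820720569/5807627 ≈ 141.32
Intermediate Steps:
W(C) = 12 (W(C) = 2*6 = 12)
N(T) = 7*T**2 (N(T) = 7*(T*T) = 7*T**2)
Z = -3
R = -116540/38847 (R = -3 + 1/38847 = -116540/38847 ≈ -3.0000)
O(G, j) = -36 (O(G, j) = 12*(-3) = -36)
(O(-18, 206) + 42290)/(R + (-41 + N(7))*1) = (-36 + 42290)/(-116540/38847 + (-41 + 7*7**2)*1) = 42254/(-116540/38847 + (-41 + 7*49)*1) = 42254/(-116540/38847 + (-41 + 343)*1) = 42254/(-116540/38847 + 302*1) = 42254/(-116540/38847 + 302) = 42254/(11615254/38847) = 42254*(38847/11615254) = 820720569/5807627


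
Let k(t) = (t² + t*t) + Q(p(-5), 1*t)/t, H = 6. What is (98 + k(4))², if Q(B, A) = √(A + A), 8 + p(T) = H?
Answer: (260 + √2)²/4 ≈ 17084.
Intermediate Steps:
p(T) = -2 (p(T) = -8 + 6 = -2)
Q(B, A) = √2*√A (Q(B, A) = √(2*A) = √2*√A)
k(t) = 2*t² + √2/√t (k(t) = (t² + t*t) + (√2*√(1*t))/t = (t² + t²) + (√2*√t)/t = 2*t² + √2/√t)
(98 + k(4))² = (98 + (2*4² + √2/√4))² = (98 + (2*16 + √2*(½)))² = (98 + (32 + √2/2))² = (130 + √2/2)²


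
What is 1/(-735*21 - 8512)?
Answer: -1/23947 ≈ -4.1759e-5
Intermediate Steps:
1/(-735*21 - 8512) = 1/(-15435 - 8512) = 1/(-23947) = -1/23947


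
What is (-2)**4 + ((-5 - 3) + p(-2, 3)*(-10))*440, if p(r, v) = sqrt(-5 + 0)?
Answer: -3504 - 4400*I*sqrt(5) ≈ -3504.0 - 9838.7*I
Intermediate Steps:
p(r, v) = I*sqrt(5) (p(r, v) = sqrt(-5) = I*sqrt(5))
(-2)**4 + ((-5 - 3) + p(-2, 3)*(-10))*440 = (-2)**4 + ((-5 - 3) + (I*sqrt(5))*(-10))*440 = 16 + (-8 - 10*I*sqrt(5))*440 = 16 + (-3520 - 4400*I*sqrt(5)) = -3504 - 4400*I*sqrt(5)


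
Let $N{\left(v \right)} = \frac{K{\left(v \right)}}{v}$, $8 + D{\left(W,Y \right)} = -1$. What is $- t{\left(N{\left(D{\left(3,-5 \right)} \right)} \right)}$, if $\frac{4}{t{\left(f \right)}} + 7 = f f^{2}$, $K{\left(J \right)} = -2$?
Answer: $\frac{2916}{5095} \approx 0.57233$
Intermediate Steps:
$D{\left(W,Y \right)} = -9$ ($D{\left(W,Y \right)} = -8 - 1 = -9$)
$N{\left(v \right)} = - \frac{2}{v}$
$t{\left(f \right)} = \frac{4}{-7 + f^{3}}$ ($t{\left(f \right)} = \frac{4}{-7 + f f^{2}} = \frac{4}{-7 + f^{3}}$)
$- t{\left(N{\left(D{\left(3,-5 \right)} \right)} \right)} = - \frac{4}{-7 + \left(- \frac{2}{-9}\right)^{3}} = - \frac{4}{-7 + \left(\left(-2\right) \left(- \frac{1}{9}\right)\right)^{3}} = - \frac{4}{-7 + \left(\frac{2}{9}\right)^{3}} = - \frac{4}{-7 + \frac{8}{729}} = - \frac{4}{- \frac{5095}{729}} = - \frac{4 \left(-729\right)}{5095} = \left(-1\right) \left(- \frac{2916}{5095}\right) = \frac{2916}{5095}$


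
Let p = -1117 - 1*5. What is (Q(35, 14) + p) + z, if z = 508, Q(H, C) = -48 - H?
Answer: -697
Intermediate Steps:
p = -1122 (p = -1117 - 5 = -1122)
(Q(35, 14) + p) + z = ((-48 - 1*35) - 1122) + 508 = ((-48 - 35) - 1122) + 508 = (-83 - 1122) + 508 = -1205 + 508 = -697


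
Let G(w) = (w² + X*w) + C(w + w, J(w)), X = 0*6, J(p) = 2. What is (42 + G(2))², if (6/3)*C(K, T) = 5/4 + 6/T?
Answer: 148225/64 ≈ 2316.0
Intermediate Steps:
C(K, T) = 5/8 + 3/T (C(K, T) = (5/4 + 6/T)/2 = 5/8 + 3/T)
X = 0
G(w) = 17/8 + w² (G(w) = (w² + 0*w) + (5/8 + 3/2) = (w² + 0) + (5/8 + 3*(½)) = w² + (5/8 + 3/2) = w² + 17/8 = 17/8 + w²)
(42 + G(2))² = (42 + (17/8 + 2²))² = (42 + (17/8 + 4))² = (42 + 49/8)² = (385/8)² = 148225/64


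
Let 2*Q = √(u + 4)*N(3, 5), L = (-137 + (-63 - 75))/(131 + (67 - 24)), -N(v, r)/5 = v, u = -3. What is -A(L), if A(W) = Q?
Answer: 15/2 ≈ 7.5000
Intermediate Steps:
N(v, r) = -5*v
L = -275/174 (L = (-137 - 138)/(131 + 43) = -275/174 ≈ -1.5805)
Q = -15/2 (Q = (√(-3 + 4)*(-5*3))/2 = (√1*(-15))/2 = (1*(-15))/2 = (½)*(-15) = -15/2 ≈ -7.5000)
A(W) = -15/2
-A(L) = -1*(-15/2) = 15/2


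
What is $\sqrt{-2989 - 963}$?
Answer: $4 i \sqrt{247} \approx 62.865 i$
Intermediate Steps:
$\sqrt{-2989 - 963} = \sqrt{-3952} = 4 i \sqrt{247}$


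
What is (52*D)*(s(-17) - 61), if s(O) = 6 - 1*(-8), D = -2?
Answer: 4888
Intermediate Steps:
s(O) = 14 (s(O) = 6 + 8 = 14)
(52*D)*(s(-17) - 61) = (52*(-2))*(14 - 61) = -104*(-47) = 4888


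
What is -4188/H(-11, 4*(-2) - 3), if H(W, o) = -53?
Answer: 4188/53 ≈ 79.019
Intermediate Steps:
-4188/H(-11, 4*(-2) - 3) = -4188/(-53) = -4188*(-1/53) = 4188/53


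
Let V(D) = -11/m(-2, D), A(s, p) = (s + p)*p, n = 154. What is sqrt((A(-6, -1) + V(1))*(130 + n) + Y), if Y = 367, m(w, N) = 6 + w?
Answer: sqrt(1574) ≈ 39.674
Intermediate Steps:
A(s, p) = p*(p + s) (A(s, p) = (p + s)*p = p*(p + s))
V(D) = -11/4 (V(D) = -11/(6 - 2) = -11/4)
sqrt((A(-6, -1) + V(1))*(130 + n) + Y) = sqrt((-(-1 - 6) - 11/4)*(130 + 154) + 367) = sqrt((-1*(-7) - 11/4)*284 + 367) = sqrt((7 - 11/4)*284 + 367) = sqrt((17/4)*284 + 367) = sqrt(1207 + 367) = sqrt(1574)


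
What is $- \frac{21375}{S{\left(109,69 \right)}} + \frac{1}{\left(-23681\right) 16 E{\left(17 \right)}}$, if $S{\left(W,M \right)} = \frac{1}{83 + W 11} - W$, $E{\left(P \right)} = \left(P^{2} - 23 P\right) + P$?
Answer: $\frac{294179117026579}{1500130726640} \approx 196.1$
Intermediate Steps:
$E{\left(P \right)} = P^{2} - 22 P$
$S{\left(W,M \right)} = \frac{1}{83 + 11 W} - W$
$- \frac{21375}{S{\left(109,69 \right)}} + \frac{1}{\left(-23681\right) 16 E{\left(17 \right)}} = - \frac{21375}{\frac{1}{83 + 11 \cdot 109} \left(1 - 9047 - 11 \cdot 109^{2}\right)} + \frac{1}{\left(-23681\right) 16 \cdot 17 \left(-22 + 17\right)} = - \frac{21375}{\frac{1}{83 + 1199} \left(1 - 9047 - 130691\right)} - \frac{1}{23681 \cdot 16 \cdot 17 \left(-5\right)} = - \frac{21375}{\frac{1}{1282} \left(1 - 9047 - 130691\right)} - \frac{1}{23681 \cdot 16 \left(-85\right)} = - \frac{21375}{\frac{1}{1282} \left(-139737\right)} - \frac{1}{23681 \left(-1360\right)} = - \frac{21375}{- \frac{139737}{1282}} - - \frac{1}{32206160} = \left(-21375\right) \left(- \frac{1282}{139737}\right) + \frac{1}{32206160} = \frac{9134250}{46579} + \frac{1}{32206160} = \frac{294179117026579}{1500130726640}$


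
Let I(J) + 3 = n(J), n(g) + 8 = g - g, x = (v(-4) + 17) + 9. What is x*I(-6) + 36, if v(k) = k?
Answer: -206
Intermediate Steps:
x = 22 (x = (-4 + 17) + 9 = 13 + 9 = 22)
n(g) = -8 (n(g) = -8 + (g - g) = -8 + 0 = -8)
I(J) = -11 (I(J) = -3 - 8 = -11)
x*I(-6) + 36 = 22*(-11) + 36 = -242 + 36 = -206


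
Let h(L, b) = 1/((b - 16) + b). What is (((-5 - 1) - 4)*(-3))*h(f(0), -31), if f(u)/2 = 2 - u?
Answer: -5/13 ≈ -0.38462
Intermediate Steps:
f(u) = 4 - 2*u (f(u) = 2*(2 - u) = 4 - 2*u)
h(L, b) = 1/(-16 + 2*b) (h(L, b) = 1/((-16 + b) + b) = 1/(-16 + 2*b))
(((-5 - 1) - 4)*(-3))*h(f(0), -31) = (((-5 - 1) - 4)*(-3))*(1/(2*(-8 - 31))) = ((-6 - 4)*(-3))*((½)/(-39)) = (-10*(-3))*((½)*(-1/39)) = 30*(-1/78) = -5/13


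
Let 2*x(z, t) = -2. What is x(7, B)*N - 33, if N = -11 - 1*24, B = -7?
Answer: 2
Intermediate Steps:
x(z, t) = -1 (x(z, t) = (1/2)*(-2) = -1)
N = -35 (N = -11 - 24 = -35)
x(7, B)*N - 33 = -1*(-35) - 33 = 35 - 33 = 2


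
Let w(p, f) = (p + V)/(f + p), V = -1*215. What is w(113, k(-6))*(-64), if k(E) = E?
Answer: 6528/107 ≈ 61.009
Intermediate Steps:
V = -215
w(p, f) = (-215 + p)/(f + p) (w(p, f) = (p - 215)/(f + p) = (-215 + p)/(f + p))
w(113, k(-6))*(-64) = ((-215 + 113)/(-6 + 113))*(-64) = (-102/107)*(-64) = ((1/107)*(-102))*(-64) = -102/107*(-64) = 6528/107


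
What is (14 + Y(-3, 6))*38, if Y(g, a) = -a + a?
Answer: 532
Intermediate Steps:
Y(g, a) = 0
(14 + Y(-3, 6))*38 = (14 + 0)*38 = 14*38 = 532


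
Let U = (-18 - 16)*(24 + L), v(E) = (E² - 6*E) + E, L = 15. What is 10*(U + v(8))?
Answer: -13020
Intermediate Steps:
v(E) = E² - 5*E
U = -1326 (U = (-18 - 16)*(24 + 15) = -34*39 = -1326)
10*(U + v(8)) = 10*(-1326 + 8*(-5 + 8)) = 10*(-1326 + 8*3) = 10*(-1326 + 24) = 10*(-1302) = -13020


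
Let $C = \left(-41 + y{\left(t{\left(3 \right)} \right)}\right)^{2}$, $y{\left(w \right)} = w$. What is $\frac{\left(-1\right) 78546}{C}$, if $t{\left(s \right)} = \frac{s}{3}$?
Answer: $- \frac{39273}{800} \approx -49.091$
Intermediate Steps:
$t{\left(s \right)} = \frac{s}{3}$ ($t{\left(s \right)} = s \frac{1}{3} = \frac{s}{3}$)
$C = 1600$ ($C = \left(-41 + \frac{1}{3} \cdot 3\right)^{2} = \left(-41 + 1\right)^{2} = \left(-40\right)^{2} = 1600$)
$\frac{\left(-1\right) 78546}{C} = \frac{\left(-1\right) 78546}{1600} = \left(-78546\right) \frac{1}{1600} = - \frac{39273}{800}$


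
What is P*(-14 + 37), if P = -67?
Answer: -1541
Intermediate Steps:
P*(-14 + 37) = -67*(-14 + 37) = -67*23 = -1541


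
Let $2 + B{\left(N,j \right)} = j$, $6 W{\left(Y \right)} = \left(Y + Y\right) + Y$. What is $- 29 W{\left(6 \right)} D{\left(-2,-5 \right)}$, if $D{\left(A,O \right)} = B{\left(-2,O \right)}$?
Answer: $609$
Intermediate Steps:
$W{\left(Y \right)} = \frac{Y}{2}$ ($W{\left(Y \right)} = \frac{\left(Y + Y\right) + Y}{6} = \frac{2 Y + Y}{6} = \frac{3 Y}{6} = \frac{Y}{2}$)
$B{\left(N,j \right)} = -2 + j$
$D{\left(A,O \right)} = -2 + O$
$- 29 W{\left(6 \right)} D{\left(-2,-5 \right)} = - 29 \cdot \frac{1}{2} \cdot 6 \left(-2 - 5\right) = \left(-29\right) 3 \left(-7\right) = \left(-87\right) \left(-7\right) = 609$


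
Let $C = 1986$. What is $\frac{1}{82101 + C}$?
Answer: $\frac{1}{84087} \approx 1.1892 \cdot 10^{-5}$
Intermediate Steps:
$\frac{1}{82101 + C} = \frac{1}{82101 + 1986} = \frac{1}{84087}$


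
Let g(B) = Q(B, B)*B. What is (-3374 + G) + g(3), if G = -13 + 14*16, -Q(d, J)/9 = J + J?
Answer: -3325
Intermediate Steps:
Q(d, J) = -18*J (Q(d, J) = -9*(J + J) = -18*J)
g(B) = -18*B² (g(B) = (-18*B)*B = -18*B²)
G = 211 (G = -13 + 224 = 211)
(-3374 + G) + g(3) = (-3374 + 211) - 18*3² = -3163 - 18*9 = -3163 - 162 = -3325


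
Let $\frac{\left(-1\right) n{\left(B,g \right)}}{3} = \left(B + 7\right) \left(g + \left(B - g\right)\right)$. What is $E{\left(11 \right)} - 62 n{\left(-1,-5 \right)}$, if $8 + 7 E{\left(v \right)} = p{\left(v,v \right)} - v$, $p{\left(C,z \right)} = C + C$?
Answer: $- \frac{7809}{7} \approx -1115.6$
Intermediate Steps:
$p{\left(C,z \right)} = 2 C$
$n{\left(B,g \right)} = - 3 B \left(7 + B\right)$ ($n{\left(B,g \right)} = - 3 \left(B + 7\right) \left(g + \left(B - g\right)\right) = - 3 \left(7 + B\right) B = - 3 B \left(7 + B\right)$)
$E{\left(v \right)} = - \frac{8}{7} + \frac{v}{7}$ ($E{\left(v \right)} = - \frac{8}{7} + \frac{2 v - v}{7} = - \frac{8}{7} + \frac{v}{7}$)
$E{\left(11 \right)} - 62 n{\left(-1,-5 \right)} = \left(- \frac{8}{7} + \frac{1}{7} \cdot 11\right) - 62 \left(\left(-3\right) \left(-1\right) \left(7 - 1\right)\right) = \left(- \frac{8}{7} + \frac{11}{7}\right) - 62 \left(\left(-3\right) \left(-1\right) 6\right) = \frac{3}{7} - 1116 = - \frac{7809}{7}$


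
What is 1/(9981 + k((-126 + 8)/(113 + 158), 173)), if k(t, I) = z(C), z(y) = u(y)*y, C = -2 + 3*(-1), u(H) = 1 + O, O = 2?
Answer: 1/9966 ≈ 0.00010034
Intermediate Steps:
u(H) = 3 (u(H) = 1 + 2 = 3)
C = -5 (C = -2 - 3 = -5)
z(y) = 3*y
k(t, I) = -15 (k(t, I) = 3*(-5) = -15)
1/(9981 + k((-126 + 8)/(113 + 158), 173)) = 1/(9981 - 15) = 1/9966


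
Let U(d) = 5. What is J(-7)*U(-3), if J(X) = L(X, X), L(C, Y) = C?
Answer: -35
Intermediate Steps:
J(X) = X
J(-7)*U(-3) = -7*5 = -35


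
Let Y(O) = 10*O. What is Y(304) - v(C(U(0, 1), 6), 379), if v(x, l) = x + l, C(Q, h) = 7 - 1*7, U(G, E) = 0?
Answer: 2661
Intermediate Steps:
C(Q, h) = 0 (C(Q, h) = 7 - 7 = 0)
v(x, l) = l + x
Y(304) - v(C(U(0, 1), 6), 379) = 10*304 - (379 + 0) = 3040 - 1*379 = 3040 - 379 = 2661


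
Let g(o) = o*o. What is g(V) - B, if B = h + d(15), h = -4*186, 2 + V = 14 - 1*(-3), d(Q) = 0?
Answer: 969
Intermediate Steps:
V = 15 (V = -2 + (14 - 1*(-3)) = -2 + (14 + 3) = -2 + 17 = 15)
h = -744
g(o) = o**2
B = -744 (B = -744 + 0 = -744)
g(V) - B = 15**2 - 1*(-744) = 225 + 744 = 969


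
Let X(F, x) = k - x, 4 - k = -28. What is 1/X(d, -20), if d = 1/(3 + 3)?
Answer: 1/52 ≈ 0.019231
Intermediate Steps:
k = 32 (k = 4 - 1*(-28) = 4 + 28 = 32)
d = 1/6 ≈ 0.16667
X(F, x) = 32 - x
1/X(d, -20) = 1/(32 - 1*(-20)) = 1/(32 + 20) = 1/52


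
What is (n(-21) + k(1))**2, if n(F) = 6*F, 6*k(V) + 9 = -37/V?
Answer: 160801/9 ≈ 17867.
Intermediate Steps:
k(V) = -3/2 - 37/(6*V) (k(V) = -3/2 + (-37/V)/6 = -3/2 - 37/(6*V))
(n(-21) + k(1))**2 = (6*(-21) + (1/6)*(-37 - 9*1)/1)**2 = (-126 + (1/6)*1*(-37 - 9))**2 = (-126 + (1/6)*1*(-46))**2 = (-126 - 23/3)**2 = (-401/3)**2 = 160801/9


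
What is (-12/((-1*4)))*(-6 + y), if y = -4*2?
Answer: -42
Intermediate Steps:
y = -8
(-12/((-1*4)))*(-6 + y) = (-12/((-1*4)))*(-6 - 8) = -12/(-4)*(-14) = -12*(-1/4)*(-14) = 3*(-14) = -42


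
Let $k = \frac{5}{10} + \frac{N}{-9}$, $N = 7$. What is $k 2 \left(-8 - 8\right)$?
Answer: $\frac{80}{9} \approx 8.8889$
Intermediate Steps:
$k = - \frac{5}{18}$ ($k = \frac{5}{10} + \frac{7}{-9} = 5 \cdot \frac{1}{10} + 7 \left(- \frac{1}{9}\right) = \frac{1}{2} - \frac{7}{9} = - \frac{5}{18} \approx -0.27778$)
$k 2 \left(-8 - 8\right) = \left(- \frac{5}{18}\right) 2 \left(-8 - 8\right) = \left(- \frac{5}{9}\right) \left(-16\right) = \frac{80}{9}$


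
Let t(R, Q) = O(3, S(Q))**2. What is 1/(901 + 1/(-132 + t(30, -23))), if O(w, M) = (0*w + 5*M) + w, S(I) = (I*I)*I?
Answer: 3700532092/3334179414893 ≈ 0.0011099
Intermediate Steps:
S(I) = I**3 (S(I) = I**2*I = I**3)
O(w, M) = w + 5*M (O(w, M) = (0 + 5*M) + w = 5*M + w = w + 5*M)
t(R, Q) = (3 + 5*Q**3)**2
1/(901 + 1/(-132 + t(30, -23))) = 1/(901 + 1/(-132 + (3 + 5*(-23)**3)**2)) = 1/(901 + 1/(-132 + (3 + 5*(-12167))**2)) = 1/(901 + 1/(-132 + (3 - 60835)**2)) = 1/(901 + 1/(-132 + (-60832)**2)) = 1/(901 + 1/(-132 + 3700532224)) = 1/(901 + 1/3700532092) = 1/(3334179414893/3700532092) = 3700532092/3334179414893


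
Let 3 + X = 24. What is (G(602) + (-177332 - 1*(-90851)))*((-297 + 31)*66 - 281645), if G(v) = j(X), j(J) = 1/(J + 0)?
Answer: 77625562300/3 ≈ 2.5875e+10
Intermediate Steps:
X = 21 (X = -3 + 24 = 21)
j(J) = 1/J
G(v) = 1/21
(G(602) + (-177332 - 1*(-90851)))*((-297 + 31)*66 - 281645) = (1/21 + (-177332 - 1*(-90851)))*((-297 + 31)*66 - 281645) = (1/21 + (-177332 + 90851))*(-266*66 - 281645) = (1/21 - 86481)*(-17556 - 281645) = -1816100/21*(-299201) = 77625562300/3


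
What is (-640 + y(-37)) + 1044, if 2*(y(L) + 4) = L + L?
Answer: 363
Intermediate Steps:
y(L) = -4 + L (y(L) = -4 + (L + L)/2 = -4 + (2*L)/2 = -4 + L)
(-640 + y(-37)) + 1044 = (-640 + (-4 - 37)) + 1044 = (-640 - 41) + 1044 = -681 + 1044 = 363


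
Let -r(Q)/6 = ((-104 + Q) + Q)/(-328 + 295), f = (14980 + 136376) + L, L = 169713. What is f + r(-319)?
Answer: 3530275/11 ≈ 3.2093e+5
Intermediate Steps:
f = 321069 (f = (14980 + 136376) + 169713 = 151356 + 169713 = 321069)
r(Q) = -208/11 + 4*Q/11 (r(Q) = -6*((-104 + Q) + Q)/(-328 + 295) = -6*(-104 + 2*Q)/(-33) = -6*(-104 + 2*Q)*(-1)/33 = -6*(104/33 - 2*Q/33) = -208/11 + 4*Q/11)
f + r(-319) = 321069 + (-208/11 + (4/11)*(-319)) = 321069 + (-208/11 - 116) = 321069 - 1484/11 = 3530275/11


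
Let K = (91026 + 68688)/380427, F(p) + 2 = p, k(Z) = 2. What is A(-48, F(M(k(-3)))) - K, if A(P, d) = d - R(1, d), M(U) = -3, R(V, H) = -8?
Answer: 327189/126809 ≈ 2.5802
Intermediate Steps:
F(p) = -2 + p
K = 53238/126809 (K = 159714*(1/380427) = 53238/126809 ≈ 0.41983)
A(P, d) = 8 + d (A(P, d) = d - 1*(-8) = d + 8 = 8 + d)
A(-48, F(M(k(-3)))) - K = (8 + (-2 - 3)) - 1*53238/126809 = (8 - 5) - 53238/126809 = 3 - 53238/126809 = 327189/126809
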